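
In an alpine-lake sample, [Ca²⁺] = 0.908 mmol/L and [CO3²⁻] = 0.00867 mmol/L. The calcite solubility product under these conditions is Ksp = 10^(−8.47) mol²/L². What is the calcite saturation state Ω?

Ω = 2.32

Ksp = 10^(−8.47) = 3.388×10^-9
Ω = [Ca²⁺][CO3²⁻]/Ksp = (0.908×10^-3)(0.00867×10^-3) / 3.388×10^-9 = 2.32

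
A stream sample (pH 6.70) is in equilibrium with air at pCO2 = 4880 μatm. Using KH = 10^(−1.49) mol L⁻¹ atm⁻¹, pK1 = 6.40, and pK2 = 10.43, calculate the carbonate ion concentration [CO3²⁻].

[CO3²⁻] = 0.0587 μmol/L

[CO2*] = KH · pCO2 = 10^(−1.49) × 4880×10^-6 = 1.579×10^-4 mol/L
α₀ = 1/(1 + K1/[H⁺] + K1K2/[H⁺]²) = 1/(1 + 10^+0.30 + 10^-3.43) = 0.3338
DIC = [CO2*]/α₀ = 1.579×10^-4 / 0.3338 = 0.4731 mmol/L
[CO3²⁻] = α₂·DIC; α₂ = 0.0001240, so [CO3²⁻] = 0.0001240 × 0.4731 = 5.87×10^-5 mmol/L = 0.0587 μmol/L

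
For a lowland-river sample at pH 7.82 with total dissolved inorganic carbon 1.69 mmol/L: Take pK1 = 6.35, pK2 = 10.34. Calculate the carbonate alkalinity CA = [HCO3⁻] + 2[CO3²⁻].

CA = [HCO3⁻] + 2[CO3²⁻] = (α₁ + 2α₂)·DIC
At pH 7.82: [H⁺]/K1 = 10^-1.47 = 0.033884, K2/[H⁺] = 10^-2.52 = 0.0030200
α₁ = 1/(1 + 0.033884 + 0.0030200) = 1/1.0369 = 0.9644; α₂ = α₁·K2/[H⁺] = 0.002912
α₁ + 2α₂ = 0.9702
CA = 0.9702 × 1.69 = 1.64 mmol/L

CA = 1.64 mmol/L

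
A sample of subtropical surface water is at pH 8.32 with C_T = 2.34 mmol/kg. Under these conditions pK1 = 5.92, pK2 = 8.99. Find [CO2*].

[CO2*] = 7.65 μmol/kg

α₀ = 1 / (1 + K1/[H⁺] + K1K2/[H⁺]²) = 1 / (1 + 10^+2.40 + 10^+1.73)
   = 1 / (1 + 251.19 + 53.703) = 1/305.89 = 0.003269
[CO2*] = α₀ × DIC = 0.003269 × 2.34 = 0.00765 mmol/kg = 7.65 μmol/kg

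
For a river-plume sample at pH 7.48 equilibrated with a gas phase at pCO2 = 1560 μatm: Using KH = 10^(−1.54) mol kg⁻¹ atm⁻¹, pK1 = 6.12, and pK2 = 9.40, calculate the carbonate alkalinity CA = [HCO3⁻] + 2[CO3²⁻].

CA = 1.06 mmol/kg

[CO2*] = KH · pCO2 = 10^(−1.54) × 1560×10^-6 = 4.499×10^-5 mol/kg
α₀ = 1/(1 + K1/[H⁺] + K1K2/[H⁺]²) = 1/(1 + 10^+1.36 + 10^-0.56) = 0.04135
DIC = [CO2*]/α₀ = 4.499×10^-5 / 0.04135 = 1.088 mmol/kg
CA = (α₁ + 2α₂)·DIC = (0.9473 + 2×0.01139) × 1.088 = 1.06 mmol/kg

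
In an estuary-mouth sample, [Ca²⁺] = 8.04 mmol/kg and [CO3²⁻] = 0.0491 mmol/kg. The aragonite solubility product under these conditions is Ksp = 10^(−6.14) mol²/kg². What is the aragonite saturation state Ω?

Ω = 0.545

Ksp = 10^(−6.14) = 7.244×10^-7
Ω = [Ca²⁺][CO3²⁻]/Ksp = (8.04×10^-3)(0.0491×10^-3) / 7.244×10^-7 = 0.545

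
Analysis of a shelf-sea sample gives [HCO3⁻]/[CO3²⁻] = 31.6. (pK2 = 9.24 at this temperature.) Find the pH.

From K2 = [H⁺][CO3²⁻]/[HCO3⁻]:  pH = pK2 − log₁₀([HCO3⁻]/[CO3²⁻])
log₁₀(31.6) = +1.500
pH = 9.24 − (+1.500) = 7.74

pH = 7.74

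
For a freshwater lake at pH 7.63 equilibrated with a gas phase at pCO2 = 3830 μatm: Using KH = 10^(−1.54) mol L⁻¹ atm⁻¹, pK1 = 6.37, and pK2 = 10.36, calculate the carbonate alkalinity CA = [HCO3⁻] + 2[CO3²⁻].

[CO2*] = KH · pCO2 = 10^(−1.54) × 3830×10^-6 = 1.105×10^-4 mol/L
α₀ = 1/(1 + K1/[H⁺] + K1K2/[H⁺]²) = 1/(1 + 10^+1.26 + 10^-1.47) = 0.05200
DIC = [CO2*]/α₀ = 1.105×10^-4 / 0.05200 = 2.124 mmol/L
CA = (α₁ + 2α₂)·DIC = (0.9462 + 2×0.001762) × 2.124 = 2.02 mmol/L

CA = 2.02 mmol/L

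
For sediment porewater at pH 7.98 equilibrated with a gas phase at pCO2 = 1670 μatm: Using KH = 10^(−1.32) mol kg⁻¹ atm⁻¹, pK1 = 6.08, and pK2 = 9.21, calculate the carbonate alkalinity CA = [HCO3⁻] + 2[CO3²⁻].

CA = 7.10 mmol/kg

[CO2*] = KH · pCO2 = 10^(−1.32) × 1670×10^-6 = 7.993×10^-5 mol/kg
α₀ = 1/(1 + K1/[H⁺] + K1K2/[H⁺]²) = 1/(1 + 10^+1.90 + 10^+0.67) = 0.01175
DIC = [CO2*]/α₀ = 7.993×10^-5 / 0.01175 = 6.803 mmol/kg
CA = (α₁ + 2α₂)·DIC = (0.9333 + 2×0.05496) × 6.803 = 7.10 mmol/kg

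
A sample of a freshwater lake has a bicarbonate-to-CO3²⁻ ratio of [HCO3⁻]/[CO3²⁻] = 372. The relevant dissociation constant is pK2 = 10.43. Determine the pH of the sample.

pH = 7.86

From K2 = [H⁺][CO3²⁻]/[HCO3⁻]:  pH = pK2 − log₁₀([HCO3⁻]/[CO3²⁻])
log₁₀(372) = +2.571
pH = 10.43 − (+2.571) = 7.86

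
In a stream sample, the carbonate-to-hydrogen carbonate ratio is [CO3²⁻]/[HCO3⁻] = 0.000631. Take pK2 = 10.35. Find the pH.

pH = 7.15

From K2 = [H⁺][CO3²⁻]/[HCO3⁻]:  pH = pK2 + log₁₀([CO3²⁻]/[HCO3⁻])
log₁₀(0.000631) = -3.200
pH = 10.35 + (-3.200) = 7.15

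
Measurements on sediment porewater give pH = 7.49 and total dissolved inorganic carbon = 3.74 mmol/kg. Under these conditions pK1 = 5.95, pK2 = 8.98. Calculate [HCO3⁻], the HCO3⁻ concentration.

α₁ = 1 / (1 + [H⁺]/K1 + K2/[H⁺]) = 1 / (1 + 10^-1.54 + 10^-1.49)
   = 1 / (1 + 0.028840 + 0.032359) = 1/1.0612 = 0.9423
[HCO3⁻] = α₁ × DIC = 0.9423 × 3.74 = 3.52 mmol/kg

[HCO3⁻] = 3.52 mmol/kg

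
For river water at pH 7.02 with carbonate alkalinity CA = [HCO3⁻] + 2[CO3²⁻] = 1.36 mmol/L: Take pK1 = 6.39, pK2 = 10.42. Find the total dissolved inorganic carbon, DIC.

DIC = 1.68 mmol/L

CA = [HCO3⁻] + 2[CO3²⁻] = (α₁ + 2α₂)·DIC
At pH 7.02: [H⁺]/K1 = 10^-0.63 = 0.23442, K2/[H⁺] = 10^-3.40 = 0.00039811
α₁ = 1/(1 + 0.23442 + 0.00039811) = 1/1.2348 = 0.8098; α₂ = α₁·K2/[H⁺] = 0.0003224
α₁ + 2α₂ = 0.8105
DIC = CA / (α₁ + 2α₂) = 1.36 / 0.8105 = 1.68 mmol/L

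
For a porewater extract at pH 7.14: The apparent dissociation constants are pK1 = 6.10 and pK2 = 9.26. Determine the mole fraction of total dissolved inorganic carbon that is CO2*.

α₀ = 0.0830

α₀ = 1 / (1 + K1/[H⁺] + K1K2/[H⁺]²) = 1 / (1 + 10^+1.04 + 10^-1.08)
   = 1 / (1 + 10.965 + 0.083176) = 1/12.048 = 0.08300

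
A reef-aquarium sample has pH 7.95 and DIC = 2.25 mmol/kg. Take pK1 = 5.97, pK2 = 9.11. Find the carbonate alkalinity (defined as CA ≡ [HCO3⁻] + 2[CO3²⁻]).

CA = 2.37 mmol/kg

CA = [HCO3⁻] + 2[CO3²⁻] = (α₁ + 2α₂)·DIC
At pH 7.95: [H⁺]/K1 = 10^-1.98 = 0.010471, K2/[H⁺] = 10^-1.16 = 0.069183
α₁ = 1/(1 + 0.010471 + 0.069183) = 1/1.0797 = 0.9262; α₂ = α₁·K2/[H⁺] = 0.06408
α₁ + 2α₂ = 1.0544
CA = 1.0544 × 2.25 = 2.37 mmol/kg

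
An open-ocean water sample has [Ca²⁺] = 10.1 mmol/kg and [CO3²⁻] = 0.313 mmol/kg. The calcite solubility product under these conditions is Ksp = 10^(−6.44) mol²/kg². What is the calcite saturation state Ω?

Ω = 8.71

Ksp = 10^(−6.44) = 3.631×10^-7
Ω = [Ca²⁺][CO3²⁻]/Ksp = (10.1×10^-3)(0.313×10^-3) / 3.631×10^-7 = 8.71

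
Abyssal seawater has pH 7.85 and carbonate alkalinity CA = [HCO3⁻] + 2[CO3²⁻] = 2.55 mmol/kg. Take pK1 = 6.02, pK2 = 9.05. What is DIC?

CA = [HCO3⁻] + 2[CO3²⁻] = (α₁ + 2α₂)·DIC
At pH 7.85: [H⁺]/K1 = 10^-1.83 = 0.014791, K2/[H⁺] = 10^-1.20 = 0.063096
α₁ = 1/(1 + 0.014791 + 0.063096) = 1/1.0779 = 0.9277; α₂ = α₁·K2/[H⁺] = 0.05854
α₁ + 2α₂ = 1.0448
DIC = CA / (α₁ + 2α₂) = 2.55 / 1.0448 = 2.44 mmol/kg

DIC = 2.44 mmol/kg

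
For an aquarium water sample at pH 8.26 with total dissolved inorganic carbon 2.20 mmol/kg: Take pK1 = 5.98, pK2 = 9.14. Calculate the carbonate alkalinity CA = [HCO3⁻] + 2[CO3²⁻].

CA = [HCO3⁻] + 2[CO3²⁻] = (α₁ + 2α₂)·DIC
At pH 8.26: [H⁺]/K1 = 10^-2.28 = 0.0052481, K2/[H⁺] = 10^-0.88 = 0.13183
α₁ = 1/(1 + 0.0052481 + 0.13183) = 1/1.1371 = 0.8795; α₂ = α₁·K2/[H⁺] = 0.1159
α₁ + 2α₂ = 1.1113
CA = 1.1113 × 2.20 = 2.44 mmol/kg

CA = 2.44 mmol/kg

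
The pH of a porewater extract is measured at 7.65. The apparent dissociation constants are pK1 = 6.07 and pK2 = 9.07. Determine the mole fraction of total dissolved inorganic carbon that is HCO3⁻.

α₁ = 1 / (1 + [H⁺]/K1 + K2/[H⁺]) = 1 / (1 + 10^-1.58 + 10^-1.42)
   = 1 / (1 + 0.026303 + 0.038019) = 1/1.0643 = 0.9396

α₁ = 0.940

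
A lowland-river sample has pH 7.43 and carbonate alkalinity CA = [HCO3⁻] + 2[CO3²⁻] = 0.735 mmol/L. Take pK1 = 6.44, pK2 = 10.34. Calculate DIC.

CA = [HCO3⁻] + 2[CO3²⁻] = (α₁ + 2α₂)·DIC
At pH 7.43: [H⁺]/K1 = 10^-0.99 = 0.10233, K2/[H⁺] = 10^-2.91 = 0.0012303
α₁ = 1/(1 + 0.10233 + 0.0012303) = 1/1.1036 = 0.9062; α₂ = α₁·K2/[H⁺] = 0.001115
α₁ + 2α₂ = 0.9084
DIC = CA / (α₁ + 2α₂) = 0.735 / 0.9084 = 0.809 mmol/L

DIC = 0.809 mmol/L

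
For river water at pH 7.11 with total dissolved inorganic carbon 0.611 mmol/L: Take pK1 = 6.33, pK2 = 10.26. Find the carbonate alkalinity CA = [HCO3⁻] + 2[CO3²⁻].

CA = 0.524 mmol/L

CA = [HCO3⁻] + 2[CO3²⁻] = (α₁ + 2α₂)·DIC
At pH 7.11: [H⁺]/K1 = 10^-0.78 = 0.16596, K2/[H⁺] = 10^-3.15 = 0.00070795
α₁ = 1/(1 + 0.16596 + 0.00070795) = 1/1.1667 = 0.8571; α₂ = α₁·K2/[H⁺] = 0.0006068
α₁ + 2α₂ = 0.8584
CA = 0.8584 × 0.611 = 0.524 mmol/L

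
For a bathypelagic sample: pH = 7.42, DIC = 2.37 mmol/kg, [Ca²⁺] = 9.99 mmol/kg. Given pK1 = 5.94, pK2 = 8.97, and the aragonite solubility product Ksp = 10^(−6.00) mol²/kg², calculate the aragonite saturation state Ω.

α₂ = 1 / (1 + [H⁺]/K2 + [H⁺]²/(K1K2)) = 1 / (1 + 10^+1.55 + 10^+0.07)
   = 1 / (1 + 35.481 + 1.1749) = 1/37.656 = 0.02656
[CO3²⁻] = α₂ × DIC = 0.02656 × 2.37 = 0.06294 mmol/kg
Ksp = 10^(−6.00) = 1.000×10^-6
Ω = [Ca²⁺][CO3²⁻]/Ksp = (9.99×10^-3)(6.294×10^-5) / 1.000×10^-6 = 0.629

Ω = 0.629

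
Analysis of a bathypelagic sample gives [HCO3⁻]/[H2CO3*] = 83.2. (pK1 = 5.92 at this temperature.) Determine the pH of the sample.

From K1 = [H⁺][HCO3⁻]/[H2CO3*]:  pH = pK1 + log₁₀([HCO3⁻]/[H2CO3*])
log₁₀(83.2) = +1.920
pH = 5.92 + (+1.920) = 7.84

pH = 7.84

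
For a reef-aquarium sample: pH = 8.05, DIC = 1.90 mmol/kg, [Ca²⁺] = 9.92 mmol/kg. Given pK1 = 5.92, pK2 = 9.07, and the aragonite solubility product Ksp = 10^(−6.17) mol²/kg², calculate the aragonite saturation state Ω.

α₂ = 1 / (1 + [H⁺]/K2 + [H⁺]²/(K1K2)) = 1 / (1 + 10^+1.02 + 10^-1.11)
   = 1 / (1 + 10.471 + 0.077625) = 1/11.549 = 0.08659
[CO3²⁻] = α₂ × DIC = 0.08659 × 1.90 = 0.1645 mmol/kg
Ksp = 10^(−6.17) = 6.761×10^-7
Ω = [Ca²⁺][CO3²⁻]/Ksp = (9.92×10^-3)(1.645×10^-4) / 6.761×10^-7 = 2.41

Ω = 2.41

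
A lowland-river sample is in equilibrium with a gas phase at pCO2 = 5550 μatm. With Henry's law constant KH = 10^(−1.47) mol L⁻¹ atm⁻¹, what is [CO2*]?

[CO2*] = 188 μmol/L

KH = 10^(−1.47) = 3.388×10^-2 mol L⁻¹ atm⁻¹
[CO2*] = KH · pCO2 = 3.388×10^-2 × 5550×10^-6 atm = 1.88×10^-4 mol/L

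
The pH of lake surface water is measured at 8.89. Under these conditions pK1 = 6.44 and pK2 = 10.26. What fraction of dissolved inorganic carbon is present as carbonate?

α₂ = 1 / (1 + [H⁺]/K2 + [H⁺]²/(K1K2)) = 1 / (1 + 10^+1.37 + 10^-1.08)
   = 1 / (1 + 23.442 + 0.083176) = 1/24.525 = 0.04077

α₂ = 0.0408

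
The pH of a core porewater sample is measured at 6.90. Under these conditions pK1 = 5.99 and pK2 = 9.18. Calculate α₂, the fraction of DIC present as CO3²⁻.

α₂ = 1 / (1 + [H⁺]/K2 + [H⁺]²/(K1K2)) = 1 / (1 + 10^+2.28 + 10^+1.37)
   = 1 / (1 + 190.55 + 23.442) = 1/214.99 = 0.004651

α₂ = 0.00465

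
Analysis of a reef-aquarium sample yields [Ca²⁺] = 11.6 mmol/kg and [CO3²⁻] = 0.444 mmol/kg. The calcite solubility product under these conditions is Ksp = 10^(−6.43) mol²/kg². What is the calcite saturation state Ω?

Ω = 13.9

Ksp = 10^(−6.43) = 3.715×10^-7
Ω = [Ca²⁺][CO3²⁻]/Ksp = (11.6×10^-3)(0.444×10^-3) / 3.715×10^-7 = 13.9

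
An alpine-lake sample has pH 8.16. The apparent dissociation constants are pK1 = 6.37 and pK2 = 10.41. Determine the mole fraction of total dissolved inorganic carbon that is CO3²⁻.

α₂ = 0.00550

α₂ = 1 / (1 + [H⁺]/K2 + [H⁺]²/(K1K2)) = 1 / (1 + 10^+2.25 + 10^+0.46)
   = 1 / (1 + 177.83 + 2.8840) = 1/181.71 = 0.005503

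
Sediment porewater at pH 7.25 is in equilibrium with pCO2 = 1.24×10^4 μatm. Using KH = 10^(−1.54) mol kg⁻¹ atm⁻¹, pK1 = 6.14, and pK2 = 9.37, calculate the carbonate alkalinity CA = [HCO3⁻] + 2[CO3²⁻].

[CO2*] = KH · pCO2 = 10^(−1.54) × 1.24×10^4×10^-6 = 3.576×10^-4 mol/kg
α₀ = 1/(1 + K1/[H⁺] + K1K2/[H⁺]²) = 1/(1 + 10^+1.11 + 10^-1.01) = 0.07153
DIC = [CO2*]/α₀ = 3.576×10^-4 / 0.07153 = 5.000 mmol/kg
CA = (α₁ + 2α₂)·DIC = (0.9215 + 2×0.006990) × 5.000 = 4.68 mmol/kg

CA = 4.68 mmol/kg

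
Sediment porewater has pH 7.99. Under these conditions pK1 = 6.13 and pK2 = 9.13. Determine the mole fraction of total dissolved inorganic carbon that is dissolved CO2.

α₀ = 1 / (1 + K1/[H⁺] + K1K2/[H⁺]²) = 1 / (1 + 10^+1.86 + 10^+0.72)
   = 1 / (1 + 72.444 + 5.2481) = 1/78.692 = 0.01271

α₀ = 0.0127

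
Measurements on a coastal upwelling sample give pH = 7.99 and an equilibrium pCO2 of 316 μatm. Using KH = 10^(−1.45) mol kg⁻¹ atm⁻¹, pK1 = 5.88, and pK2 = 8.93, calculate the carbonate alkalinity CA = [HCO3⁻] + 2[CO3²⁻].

CA = 1.78 mmol/kg

[CO2*] = KH · pCO2 = 10^(−1.45) × 316×10^-6 = 1.121×10^-5 mol/kg
α₀ = 1/(1 + K1/[H⁺] + K1K2/[H⁺]²) = 1/(1 + 10^+2.11 + 10^+1.17) = 0.006915
DIC = [CO2*]/α₀ = 1.121×10^-5 / 0.006915 = 1.621 mmol/kg
CA = (α₁ + 2α₂)·DIC = (0.8908 + 2×0.1023) × 1.621 = 1.78 mmol/kg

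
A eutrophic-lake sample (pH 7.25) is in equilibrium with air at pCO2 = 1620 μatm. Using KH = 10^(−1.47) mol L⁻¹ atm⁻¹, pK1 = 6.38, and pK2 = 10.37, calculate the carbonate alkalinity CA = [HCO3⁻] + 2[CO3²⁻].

CA = 0.408 mmol/L

[CO2*] = KH · pCO2 = 10^(−1.47) × 1620×10^-6 = 5.489×10^-5 mol/L
α₀ = 1/(1 + K1/[H⁺] + K1K2/[H⁺]²) = 1/(1 + 10^+0.87 + 10^-2.25) = 0.1188
DIC = [CO2*]/α₀ = 5.489×10^-5 / 0.1188 = 0.4621 mmol/L
CA = (α₁ + 2α₂)·DIC = (0.8805 + 2×0.0006680) × 0.4621 = 0.408 mmol/L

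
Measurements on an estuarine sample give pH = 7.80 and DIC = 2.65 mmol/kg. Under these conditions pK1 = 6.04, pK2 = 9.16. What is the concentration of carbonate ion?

[CO3²⁻] = 0.109 mmol/kg

α₂ = 1 / (1 + [H⁺]/K2 + [H⁺]²/(K1K2)) = 1 / (1 + 10^+1.36 + 10^-0.40)
   = 1 / (1 + 22.909 + 0.39811) = 1/24.307 = 0.04114
[CO3²⁻] = α₂ × DIC = 0.04114 × 2.65 = 0.109 mmol/kg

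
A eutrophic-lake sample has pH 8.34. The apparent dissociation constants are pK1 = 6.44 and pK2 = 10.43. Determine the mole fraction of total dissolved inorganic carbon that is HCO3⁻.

α₁ = 1 / (1 + [H⁺]/K1 + K2/[H⁺]) = 1 / (1 + 10^-1.90 + 10^-2.09)
   = 1 / (1 + 0.012589 + 0.0081283) = 1/1.0207 = 0.9797

α₁ = 0.980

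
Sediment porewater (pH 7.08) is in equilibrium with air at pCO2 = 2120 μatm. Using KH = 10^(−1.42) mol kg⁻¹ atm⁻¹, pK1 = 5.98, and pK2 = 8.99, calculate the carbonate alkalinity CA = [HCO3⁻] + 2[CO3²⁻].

CA = 1.04 mmol/kg

[CO2*] = KH · pCO2 = 10^(−1.42) × 2120×10^-6 = 8.060×10^-5 mol/kg
α₀ = 1/(1 + K1/[H⁺] + K1K2/[H⁺]²) = 1/(1 + 10^+1.10 + 10^-0.81) = 0.07276
DIC = [CO2*]/α₀ = 8.060×10^-5 / 0.07276 = 1.108 mmol/kg
CA = (α₁ + 2α₂)·DIC = (0.9160 + 2×0.01127) × 1.108 = 1.04 mmol/kg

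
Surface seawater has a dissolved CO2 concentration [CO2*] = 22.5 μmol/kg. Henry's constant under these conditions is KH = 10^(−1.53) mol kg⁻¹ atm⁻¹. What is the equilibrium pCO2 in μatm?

KH = 10^(−1.53) = 2.951×10^-2 mol kg⁻¹ atm⁻¹
pCO2 = [CO2*]/KH = 22.5×10^-6 / 2.951×10^-2 = 7.62×10^-4 atm = 762 μatm

pCO2 = 762 μatm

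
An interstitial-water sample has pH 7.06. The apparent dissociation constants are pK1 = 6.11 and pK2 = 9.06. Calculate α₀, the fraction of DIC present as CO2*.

α₀ = 1 / (1 + K1/[H⁺] + K1K2/[H⁺]²) = 1 / (1 + 10^+0.95 + 10^-1.05)
   = 1 / (1 + 8.9125 + 0.089125) = 1/10.002 = 0.09998

α₀ = 0.100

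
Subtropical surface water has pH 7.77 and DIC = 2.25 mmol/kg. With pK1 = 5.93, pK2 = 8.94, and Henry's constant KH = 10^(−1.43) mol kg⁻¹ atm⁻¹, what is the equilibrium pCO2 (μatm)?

pCO2 = 809 μatm

α₀ = 1 / (1 + K1/[H⁺] + K1K2/[H⁺]²) = 1 / (1 + 10^+1.84 + 10^+0.67)
   = 1 / (1 + 69.183 + 4.6774) = 1/74.860 = 0.01336
[CO2*] = α₀ × DIC = 0.01336 × 2.25 = 0.03006 mmol/kg
pCO2 = [CO2*]/KH = 3.006×10^-5 / 3.715×10^-2 = 809 μatm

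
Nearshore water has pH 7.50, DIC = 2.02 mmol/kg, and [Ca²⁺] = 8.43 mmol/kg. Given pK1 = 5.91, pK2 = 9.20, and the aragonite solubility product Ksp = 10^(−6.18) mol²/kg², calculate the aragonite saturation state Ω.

α₂ = 1 / (1 + [H⁺]/K2 + [H⁺]²/(K1K2)) = 1 / (1 + 10^+1.70 + 10^+0.11)
   = 1 / (1 + 50.119 + 1.2882) = 1/52.407 = 0.01908
[CO3²⁻] = α₂ × DIC = 0.01908 × 2.02 = 0.03854 mmol/kg
Ksp = 10^(−6.18) = 6.607×10^-7
Ω = [Ca²⁺][CO3²⁻]/Ksp = (8.43×10^-3)(3.854×10^-5) / 6.607×10^-7 = 0.492

Ω = 0.492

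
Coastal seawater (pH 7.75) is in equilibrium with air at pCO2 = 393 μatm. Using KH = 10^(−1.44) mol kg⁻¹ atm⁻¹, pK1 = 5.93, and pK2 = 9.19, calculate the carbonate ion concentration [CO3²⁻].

[CO3²⁻] = 0.0342 mmol/kg

[CO2*] = KH · pCO2 = 10^(−1.44) × 393×10^-6 = 1.427×10^-5 mol/kg
α₀ = 1/(1 + K1/[H⁺] + K1K2/[H⁺]²) = 1/(1 + 10^+1.82 + 10^+0.38) = 0.01440
DIC = [CO2*]/α₀ = 1.427×10^-5 / 0.01440 = 0.9912 mmol/kg
[CO3²⁻] = α₂·DIC; α₂ = 0.03453, so [CO3²⁻] = 0.03453 × 0.9912 = 0.0342 mmol/kg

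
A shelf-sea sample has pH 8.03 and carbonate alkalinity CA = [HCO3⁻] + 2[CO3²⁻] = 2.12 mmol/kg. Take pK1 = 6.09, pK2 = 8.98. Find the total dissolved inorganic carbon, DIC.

DIC = 1.95 mmol/kg

CA = [HCO3⁻] + 2[CO3²⁻] = (α₁ + 2α₂)·DIC
At pH 8.03: [H⁺]/K1 = 10^-1.94 = 0.011482, K2/[H⁺] = 10^-0.95 = 0.11220
α₁ = 1/(1 + 0.011482 + 0.11220) = 1/1.1237 = 0.8899; α₂ = α₁·K2/[H⁺] = 0.09985
α₁ + 2α₂ = 1.0896
DIC = CA / (α₁ + 2α₂) = 2.12 / 1.0896 = 1.95 mmol/kg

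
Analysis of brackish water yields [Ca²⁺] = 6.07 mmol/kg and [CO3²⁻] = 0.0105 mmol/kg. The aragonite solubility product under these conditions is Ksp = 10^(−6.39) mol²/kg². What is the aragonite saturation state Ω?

Ω = 0.156

Ksp = 10^(−6.39) = 4.074×10^-7
Ω = [Ca²⁺][CO3²⁻]/Ksp = (6.07×10^-3)(0.0105×10^-3) / 4.074×10^-7 = 0.156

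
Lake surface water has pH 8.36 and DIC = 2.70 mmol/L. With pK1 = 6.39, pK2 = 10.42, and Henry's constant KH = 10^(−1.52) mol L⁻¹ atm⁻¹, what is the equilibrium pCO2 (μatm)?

pCO2 = 940 μatm

α₀ = 1 / (1 + K1/[H⁺] + K1K2/[H⁺]²) = 1 / (1 + 10^+1.97 + 10^-0.09)
   = 1 / (1 + 93.325 + 0.81283) = 1/95.138 = 0.01051
[CO2*] = α₀ × DIC = 0.01051 × 2.70 = 0.02838 mmol/L
pCO2 = [CO2*]/KH = 2.838×10^-5 / 3.020×10^-2 = 940 μatm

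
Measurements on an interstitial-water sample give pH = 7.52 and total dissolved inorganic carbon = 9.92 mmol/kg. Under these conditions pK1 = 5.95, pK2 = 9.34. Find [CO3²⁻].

α₂ = 1 / (1 + [H⁺]/K2 + [H⁺]²/(K1K2)) = 1 / (1 + 10^+1.82 + 10^+0.25)
   = 1 / (1 + 66.069 + 1.7783) = 1/68.848 = 0.01452
[CO3²⁻] = α₂ × DIC = 0.01452 × 9.92 = 0.144 mmol/kg

[CO3²⁻] = 0.144 mmol/kg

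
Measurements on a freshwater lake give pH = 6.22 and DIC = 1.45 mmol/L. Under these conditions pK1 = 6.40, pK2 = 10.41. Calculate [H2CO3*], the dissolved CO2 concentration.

α₀ = 1 / (1 + K1/[H⁺] + K1K2/[H⁺]²) = 1 / (1 + 10^-0.18 + 10^-4.37)
   = 1 / (1 + 0.66069 + 4.2658×10^-5) = 1/1.6607 = 0.6021
[CO2*] = α₀ × DIC = 0.6021 × 1.45 = 0.873 mmol/L

[CO2*] = 0.873 mmol/L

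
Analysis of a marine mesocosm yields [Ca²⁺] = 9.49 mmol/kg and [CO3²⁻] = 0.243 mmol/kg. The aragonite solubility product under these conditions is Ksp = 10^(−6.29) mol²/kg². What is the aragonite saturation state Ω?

Ω = 4.50

Ksp = 10^(−6.29) = 5.129×10^-7
Ω = [Ca²⁺][CO3²⁻]/Ksp = (9.49×10^-3)(0.243×10^-3) / 5.129×10^-7 = 4.50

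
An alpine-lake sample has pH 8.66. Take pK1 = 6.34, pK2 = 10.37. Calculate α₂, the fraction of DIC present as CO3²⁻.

α₂ = 0.0190

α₂ = 1 / (1 + [H⁺]/K2 + [H⁺]²/(K1K2)) = 1 / (1 + 10^+1.71 + 10^-0.61)
   = 1 / (1 + 51.286 + 0.24547) = 1/52.532 = 0.01904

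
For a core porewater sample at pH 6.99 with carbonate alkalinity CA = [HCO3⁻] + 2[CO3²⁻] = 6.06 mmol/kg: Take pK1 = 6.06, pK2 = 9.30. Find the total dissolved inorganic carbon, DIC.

DIC = 6.74 mmol/kg

CA = [HCO3⁻] + 2[CO3²⁻] = (α₁ + 2α₂)·DIC
At pH 6.99: [H⁺]/K1 = 10^-0.93 = 0.11749, K2/[H⁺] = 10^-2.31 = 0.0048978
α₁ = 1/(1 + 0.11749 + 0.0048978) = 1/1.1224 = 0.8910; α₂ = α₁·K2/[H⁺] = 0.004364
α₁ + 2α₂ = 0.8997
DIC = CA / (α₁ + 2α₂) = 6.06 / 0.8997 = 6.74 mmol/kg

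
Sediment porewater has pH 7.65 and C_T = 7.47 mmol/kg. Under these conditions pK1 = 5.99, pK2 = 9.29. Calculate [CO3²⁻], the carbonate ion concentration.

α₂ = 1 / (1 + [H⁺]/K2 + [H⁺]²/(K1K2)) = 1 / (1 + 10^+1.64 + 10^-0.02)
   = 1 / (1 + 43.652 + 0.95499) = 1/45.607 = 0.02193
[CO3²⁻] = α₂ × DIC = 0.02193 × 7.47 = 0.164 mmol/kg

[CO3²⁻] = 0.164 mmol/kg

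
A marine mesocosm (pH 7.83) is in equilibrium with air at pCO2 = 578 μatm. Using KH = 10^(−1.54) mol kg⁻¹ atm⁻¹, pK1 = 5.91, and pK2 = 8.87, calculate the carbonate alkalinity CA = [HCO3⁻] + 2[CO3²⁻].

CA = 1.64 mmol/kg

[CO2*] = KH · pCO2 = 10^(−1.54) × 578×10^-6 = 1.667×10^-5 mol/kg
α₀ = 1/(1 + K1/[H⁺] + K1K2/[H⁺]²) = 1/(1 + 10^+1.92 + 10^+0.88) = 0.01090
DIC = [CO2*]/α₀ = 1.667×10^-5 / 0.01090 = 1.530 mmol/kg
CA = (α₁ + 2α₂)·DIC = (0.9064 + 2×0.08267) × 1.530 = 1.64 mmol/kg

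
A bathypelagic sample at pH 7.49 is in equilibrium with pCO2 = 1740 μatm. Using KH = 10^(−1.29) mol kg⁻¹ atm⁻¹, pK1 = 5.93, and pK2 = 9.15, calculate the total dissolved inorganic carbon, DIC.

[CO2*] = KH · pCO2 = 10^(−1.29) × 1740×10^-6 = 8.924×10^-5 mol/kg
α₀ = 1/(1 + K1/[H⁺] + K1K2/[H⁺]²) = 1/(1 + 10^+1.56 + 10^-0.10) = 0.02625
DIC = [CO2*]/α₀ = 8.924×10^-5 / 0.02625 = 3.40 mmol/kg

DIC = 3.40 mmol/kg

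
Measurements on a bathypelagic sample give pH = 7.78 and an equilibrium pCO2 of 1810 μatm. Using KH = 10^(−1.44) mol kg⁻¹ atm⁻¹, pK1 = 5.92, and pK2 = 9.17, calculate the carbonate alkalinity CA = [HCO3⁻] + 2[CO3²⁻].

CA = 5.15 mmol/kg

[CO2*] = KH · pCO2 = 10^(−1.44) × 1810×10^-6 = 6.572×10^-5 mol/kg
α₀ = 1/(1 + K1/[H⁺] + K1K2/[H⁺]²) = 1/(1 + 10^+1.86 + 10^+0.47) = 0.01309
DIC = [CO2*]/α₀ = 6.572×10^-5 / 0.01309 = 5.020 mmol/kg
CA = (α₁ + 2α₂)·DIC = (0.9483 + 2×0.03863) × 5.020 = 5.15 mmol/kg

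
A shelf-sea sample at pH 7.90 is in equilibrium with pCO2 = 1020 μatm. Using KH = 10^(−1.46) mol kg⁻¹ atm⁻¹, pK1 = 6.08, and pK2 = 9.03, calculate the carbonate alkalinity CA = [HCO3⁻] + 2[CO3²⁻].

CA = 2.68 mmol/kg

[CO2*] = KH · pCO2 = 10^(−1.46) × 1020×10^-6 = 3.537×10^-5 mol/kg
α₀ = 1/(1 + K1/[H⁺] + K1K2/[H⁺]²) = 1/(1 + 10^+1.82 + 10^+0.69) = 0.01390
DIC = [CO2*]/α₀ = 3.537×10^-5 / 0.01390 = 2.545 mmol/kg
CA = (α₁ + 2α₂)·DIC = (0.9180 + 2×0.06806) × 2.545 = 2.68 mmol/kg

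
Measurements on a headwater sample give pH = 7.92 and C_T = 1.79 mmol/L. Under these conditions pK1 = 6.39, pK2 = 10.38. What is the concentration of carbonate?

α₂ = 1 / (1 + [H⁺]/K2 + [H⁺]²/(K1K2)) = 1 / (1 + 10^+2.46 + 10^+0.93)
   = 1 / (1 + 288.40 + 8.5114) = 1/297.91 = 0.003357
[CO3²⁻] = α₂ × DIC = 0.003357 × 1.79 = 0.00601 mmol/L = 6.01 μmol/L

[CO3²⁻] = 6.01 μmol/L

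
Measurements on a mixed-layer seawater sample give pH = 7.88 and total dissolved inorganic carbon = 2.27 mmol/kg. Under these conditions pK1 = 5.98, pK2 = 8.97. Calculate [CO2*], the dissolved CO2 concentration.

α₀ = 1 / (1 + K1/[H⁺] + K1K2/[H⁺]²) = 1 / (1 + 10^+1.90 + 10^+0.81)
   = 1 / (1 + 79.433 + 6.4565) = 1/86.889 = 0.01151
[CO2*] = α₀ × DIC = 0.01151 × 2.27 = 0.0261 mmol/kg

[CO2*] = 0.0261 mmol/kg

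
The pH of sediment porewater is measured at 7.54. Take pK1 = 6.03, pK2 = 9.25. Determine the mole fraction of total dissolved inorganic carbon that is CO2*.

α₀ = 1 / (1 + K1/[H⁺] + K1K2/[H⁺]²) = 1 / (1 + 10^+1.51 + 10^-0.20)
   = 1 / (1 + 32.359 + 0.63096) = 1/33.990 = 0.02942

α₀ = 0.0294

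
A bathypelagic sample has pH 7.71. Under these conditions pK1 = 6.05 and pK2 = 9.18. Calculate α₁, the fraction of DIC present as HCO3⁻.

α₁ = 0.947

α₁ = 1 / (1 + [H⁺]/K1 + K2/[H⁺]) = 1 / (1 + 10^-1.66 + 10^-1.47)
   = 1 / (1 + 0.021878 + 0.033884) = 1/1.0558 = 0.9472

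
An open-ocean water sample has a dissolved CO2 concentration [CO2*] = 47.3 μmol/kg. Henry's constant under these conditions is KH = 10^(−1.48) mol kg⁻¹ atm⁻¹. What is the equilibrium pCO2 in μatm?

pCO2 = 1430 μatm

KH = 10^(−1.48) = 3.311×10^-2 mol kg⁻¹ atm⁻¹
pCO2 = [CO2*]/KH = 47.3×10^-6 / 3.311×10^-2 = 1.43×10^-3 atm = 1430 μatm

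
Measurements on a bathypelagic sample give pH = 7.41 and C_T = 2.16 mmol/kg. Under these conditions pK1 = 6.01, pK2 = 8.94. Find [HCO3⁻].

[HCO3⁻] = 2.02 mmol/kg

α₁ = 1 / (1 + [H⁺]/K1 + K2/[H⁺]) = 1 / (1 + 10^-1.40 + 10^-1.53)
   = 1 / (1 + 0.039811 + 0.029512) = 1/1.0693 = 0.9352
[HCO3⁻] = α₁ × DIC = 0.9352 × 2.16 = 2.02 mmol/kg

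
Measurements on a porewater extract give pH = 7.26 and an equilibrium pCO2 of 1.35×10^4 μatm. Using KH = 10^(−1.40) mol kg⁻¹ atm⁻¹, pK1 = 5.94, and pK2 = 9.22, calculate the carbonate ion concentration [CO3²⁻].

[CO2*] = KH · pCO2 = 10^(−1.40) × 1.35×10^4×10^-6 = 5.374×10^-4 mol/kg
α₀ = 1/(1 + K1/[H⁺] + K1K2/[H⁺]²) = 1/(1 + 10^+1.32 + 10^-0.64) = 0.04520
DIC = [CO2*]/α₀ = 5.374×10^-4 / 0.04520 = 11.89 mmol/kg
[CO3²⁻] = α₂·DIC; α₂ = 0.01036, so [CO3²⁻] = 0.01036 × 11.89 = 0.123 mmol/kg

[CO3²⁻] = 0.123 mmol/kg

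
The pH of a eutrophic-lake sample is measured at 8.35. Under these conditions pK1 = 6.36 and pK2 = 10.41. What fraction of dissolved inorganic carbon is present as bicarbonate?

α₁ = 0.981

α₁ = 1 / (1 + [H⁺]/K1 + K2/[H⁺]) = 1 / (1 + 10^-1.99 + 10^-2.06)
   = 1 / (1 + 0.010233 + 0.0087096) = 1/1.0189 = 0.9814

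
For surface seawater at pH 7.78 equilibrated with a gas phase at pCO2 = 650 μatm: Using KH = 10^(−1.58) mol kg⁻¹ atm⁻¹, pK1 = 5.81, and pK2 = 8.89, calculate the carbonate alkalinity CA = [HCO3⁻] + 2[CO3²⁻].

[CO2*] = KH · pCO2 = 10^(−1.58) × 650×10^-6 = 1.710×10^-5 mol/kg
α₀ = 1/(1 + K1/[H⁺] + K1K2/[H⁺]²) = 1/(1 + 10^+1.97 + 10^+0.86) = 0.009845
DIC = [CO2*]/α₀ = 1.710×10^-5 / 0.009845 = 1.737 mmol/kg
CA = (α₁ + 2α₂)·DIC = (0.9188 + 2×0.07132) × 1.737 = 1.84 mmol/kg

CA = 1.84 mmol/kg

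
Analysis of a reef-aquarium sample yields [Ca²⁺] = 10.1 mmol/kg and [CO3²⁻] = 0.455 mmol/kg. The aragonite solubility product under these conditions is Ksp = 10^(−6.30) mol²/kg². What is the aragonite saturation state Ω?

Ω = 9.17

Ksp = 10^(−6.30) = 5.012×10^-7
Ω = [Ca²⁺][CO3²⁻]/Ksp = (10.1×10^-3)(0.455×10^-3) / 5.012×10^-7 = 9.17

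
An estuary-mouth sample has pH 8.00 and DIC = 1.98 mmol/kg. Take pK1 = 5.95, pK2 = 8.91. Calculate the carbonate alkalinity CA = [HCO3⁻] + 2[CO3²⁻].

CA = 2.18 mmol/kg

CA = [HCO3⁻] + 2[CO3²⁻] = (α₁ + 2α₂)·DIC
At pH 8.00: [H⁺]/K1 = 10^-2.05 = 0.0089125, K2/[H⁺] = 10^-0.91 = 0.12303
α₁ = 1/(1 + 0.0089125 + 0.12303) = 1/1.1319 = 0.8834; α₂ = α₁·K2/[H⁺] = 0.1087
α₁ + 2α₂ = 1.1008
CA = 1.1008 × 1.98 = 2.18 mmol/kg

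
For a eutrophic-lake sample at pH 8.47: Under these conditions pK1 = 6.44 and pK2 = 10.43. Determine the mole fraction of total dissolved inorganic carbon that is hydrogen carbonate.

α₁ = 1 / (1 + [H⁺]/K1 + K2/[H⁺]) = 1 / (1 + 10^-2.03 + 10^-1.96)
   = 1 / (1 + 0.0093325 + 0.010965) = 1/1.0203 = 0.9801

α₁ = 0.980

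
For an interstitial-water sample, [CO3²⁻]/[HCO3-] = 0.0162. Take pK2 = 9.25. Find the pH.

pH = 7.46

From K2 = [H⁺][CO3²⁻]/[HCO3-]:  pH = pK2 + log₁₀([CO3²⁻]/[HCO3-])
log₁₀(0.0162) = -1.790
pH = 9.25 + (-1.790) = 7.46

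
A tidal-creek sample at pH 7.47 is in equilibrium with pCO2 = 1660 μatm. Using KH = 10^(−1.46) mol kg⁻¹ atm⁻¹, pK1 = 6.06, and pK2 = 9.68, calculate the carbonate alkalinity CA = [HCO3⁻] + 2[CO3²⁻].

[CO2*] = KH · pCO2 = 10^(−1.46) × 1660×10^-6 = 5.756×10^-5 mol/kg
α₀ = 1/(1 + K1/[H⁺] + K1K2/[H⁺]²) = 1/(1 + 10^+1.41 + 10^-0.80) = 0.03723
DIC = [CO2*]/α₀ = 5.756×10^-5 / 0.03723 = 1.546 mmol/kg
CA = (α₁ + 2α₂)·DIC = (0.9569 + 2×0.005900) × 1.546 = 1.50 mmol/kg

CA = 1.50 mmol/kg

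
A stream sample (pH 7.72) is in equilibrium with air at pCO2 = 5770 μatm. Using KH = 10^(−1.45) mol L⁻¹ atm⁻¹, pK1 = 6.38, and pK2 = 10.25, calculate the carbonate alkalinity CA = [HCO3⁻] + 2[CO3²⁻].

CA = 4.51 mmol/L

[CO2*] = KH · pCO2 = 10^(−1.45) × 5770×10^-6 = 2.047×10^-4 mol/L
α₀ = 1/(1 + K1/[H⁺] + K1K2/[H⁺]²) = 1/(1 + 10^+1.34 + 10^-1.19) = 0.04359
DIC = [CO2*]/α₀ = 2.047×10^-4 / 0.04359 = 4.697 mmol/L
CA = (α₁ + 2α₂)·DIC = (0.9536 + 2×0.002814) × 4.697 = 4.51 mmol/L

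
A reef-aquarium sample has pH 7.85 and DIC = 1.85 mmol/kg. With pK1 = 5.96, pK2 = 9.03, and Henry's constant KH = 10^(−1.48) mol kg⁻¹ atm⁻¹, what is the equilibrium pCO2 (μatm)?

α₀ = 1 / (1 + K1/[H⁺] + K1K2/[H⁺]²) = 1 / (1 + 10^+1.89 + 10^+0.71)
   = 1 / (1 + 77.625 + 5.1286) = 1/83.753 = 0.01194
[CO2*] = α₀ × DIC = 0.01194 × 1.85 = 0.02209 mmol/kg
pCO2 = [CO2*]/KH = 2.209×10^-5 / 3.311×10^-2 = 667 μatm

pCO2 = 667 μatm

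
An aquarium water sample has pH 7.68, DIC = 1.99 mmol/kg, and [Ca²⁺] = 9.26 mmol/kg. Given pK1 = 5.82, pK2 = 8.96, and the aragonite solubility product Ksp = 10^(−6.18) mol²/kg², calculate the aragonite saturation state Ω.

Ω = 1.37

α₂ = 1 / (1 + [H⁺]/K2 + [H⁺]²/(K1K2)) = 1 / (1 + 10^+1.28 + 10^-0.58)
   = 1 / (1 + 19.055 + 0.26303) = 1/20.318 = 0.04922
[CO3²⁻] = α₂ × DIC = 0.04922 × 1.99 = 0.09794 mmol/kg
Ksp = 10^(−6.18) = 6.607×10^-7
Ω = [Ca²⁺][CO3²⁻]/Ksp = (9.26×10^-3)(9.794×10^-5) / 6.607×10^-7 = 1.37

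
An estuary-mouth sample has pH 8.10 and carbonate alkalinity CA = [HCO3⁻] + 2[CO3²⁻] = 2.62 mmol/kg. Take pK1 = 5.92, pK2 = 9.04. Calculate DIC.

CA = [HCO3⁻] + 2[CO3²⁻] = (α₁ + 2α₂)·DIC
At pH 8.10: [H⁺]/K1 = 10^-2.18 = 0.0066069, K2/[H⁺] = 10^-0.94 = 0.11482
α₁ = 1/(1 + 0.0066069 + 0.11482) = 1/1.1214 = 0.8917; α₂ = α₁·K2/[H⁺] = 0.1024
α₁ + 2α₂ = 1.0965
DIC = CA / (α₁ + 2α₂) = 2.62 / 1.0965 = 2.39 mmol/kg

DIC = 2.39 mmol/kg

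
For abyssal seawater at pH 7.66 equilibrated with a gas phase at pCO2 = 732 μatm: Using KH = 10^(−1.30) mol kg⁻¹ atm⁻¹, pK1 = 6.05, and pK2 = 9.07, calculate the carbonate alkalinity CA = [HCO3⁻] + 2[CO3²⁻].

[CO2*] = KH · pCO2 = 10^(−1.30) × 732×10^-6 = 3.669×10^-5 mol/kg
α₀ = 1/(1 + K1/[H⁺] + K1K2/[H⁺]²) = 1/(1 + 10^+1.61 + 10^+0.20) = 0.02308
DIC = [CO2*]/α₀ = 3.669×10^-5 / 0.02308 = 1.589 mmol/kg
CA = (α₁ + 2α₂)·DIC = (0.9403 + 2×0.03658) × 1.589 = 1.61 mmol/kg

CA = 1.61 mmol/kg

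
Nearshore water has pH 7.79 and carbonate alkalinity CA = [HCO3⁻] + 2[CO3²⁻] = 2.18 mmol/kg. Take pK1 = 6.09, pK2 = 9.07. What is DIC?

CA = [HCO3⁻] + 2[CO3²⁻] = (α₁ + 2α₂)·DIC
At pH 7.79: [H⁺]/K1 = 10^-1.70 = 0.019953, K2/[H⁺] = 10^-1.28 = 0.052481
α₁ = 1/(1 + 0.019953 + 0.052481) = 1/1.0724 = 0.9325; α₂ = α₁·K2/[H⁺] = 0.04894
α₁ + 2α₂ = 1.0303
DIC = CA / (α₁ + 2α₂) = 2.18 / 1.0303 = 2.12 mmol/kg

DIC = 2.12 mmol/kg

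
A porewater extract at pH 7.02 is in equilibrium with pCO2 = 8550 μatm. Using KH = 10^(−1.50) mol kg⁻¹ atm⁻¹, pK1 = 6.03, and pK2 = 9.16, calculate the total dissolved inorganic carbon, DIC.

[CO2*] = KH · pCO2 = 10^(−1.50) × 8550×10^-6 = 2.704×10^-4 mol/kg
α₀ = 1/(1 + K1/[H⁺] + K1K2/[H⁺]²) = 1/(1 + 10^+0.99 + 10^-1.15) = 0.09222
DIC = [CO2*]/α₀ = 2.704×10^-4 / 0.09222 = 2.93 mmol/kg

DIC = 2.93 mmol/kg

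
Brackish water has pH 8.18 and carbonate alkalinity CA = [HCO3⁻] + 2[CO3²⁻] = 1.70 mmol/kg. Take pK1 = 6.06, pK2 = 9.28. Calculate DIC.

DIC = 1.59 mmol/kg

CA = [HCO3⁻] + 2[CO3²⁻] = (α₁ + 2α₂)·DIC
At pH 8.18: [H⁺]/K1 = 10^-2.12 = 0.0075858, K2/[H⁺] = 10^-1.10 = 0.079433
α₁ = 1/(1 + 0.0075858 + 0.079433) = 1/1.0870 = 0.9199; α₂ = α₁·K2/[H⁺] = 0.07307
α₁ + 2α₂ = 1.0661
DIC = CA / (α₁ + 2α₂) = 1.70 / 1.0661 = 1.59 mmol/kg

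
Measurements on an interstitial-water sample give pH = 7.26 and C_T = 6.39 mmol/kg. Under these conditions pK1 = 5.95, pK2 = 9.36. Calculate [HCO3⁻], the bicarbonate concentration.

α₁ = 1 / (1 + [H⁺]/K1 + K2/[H⁺]) = 1 / (1 + 10^-1.31 + 10^-2.10)
   = 1 / (1 + 0.048978 + 0.0079433) = 1/1.0569 = 0.9461
[HCO3⁻] = α₁ × DIC = 0.9461 × 6.39 = 6.05 mmol/kg

[HCO3⁻] = 6.05 mmol/kg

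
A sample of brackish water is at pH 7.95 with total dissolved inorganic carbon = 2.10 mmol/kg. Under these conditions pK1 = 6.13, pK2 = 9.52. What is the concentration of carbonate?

α₂ = 1 / (1 + [H⁺]/K2 + [H⁺]²/(K1K2)) = 1 / (1 + 10^+1.57 + 10^-0.25)
   = 1 / (1 + 37.154 + 0.56234) = 1/38.716 = 0.02583
[CO3²⁻] = α₂ × DIC = 0.02583 × 2.10 = 0.0542 mmol/kg

[CO3²⁻] = 0.0542 mmol/kg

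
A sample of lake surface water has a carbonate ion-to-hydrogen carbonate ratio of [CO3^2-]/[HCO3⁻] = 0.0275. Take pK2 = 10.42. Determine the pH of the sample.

From K2 = [H⁺][CO3^2-]/[HCO3⁻]:  pH = pK2 + log₁₀([CO3^2-]/[HCO3⁻])
log₁₀(0.0275) = -1.561
pH = 10.42 + (-1.561) = 8.86

pH = 8.86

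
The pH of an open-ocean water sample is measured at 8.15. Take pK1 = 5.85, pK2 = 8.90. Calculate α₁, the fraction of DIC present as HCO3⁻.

α₁ = 1 / (1 + [H⁺]/K1 + K2/[H⁺]) = 1 / (1 + 10^-2.30 + 10^-0.75)
   = 1 / (1 + 0.0050119 + 0.17783) = 1/1.1828 = 0.8454

α₁ = 0.845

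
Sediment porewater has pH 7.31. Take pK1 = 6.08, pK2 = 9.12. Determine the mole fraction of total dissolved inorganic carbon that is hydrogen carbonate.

α₁ = 1 / (1 + [H⁺]/K1 + K2/[H⁺]) = 1 / (1 + 10^-1.23 + 10^-1.81)
   = 1 / (1 + 0.058884 + 0.015488) = 1/1.0744 = 0.9308

α₁ = 0.931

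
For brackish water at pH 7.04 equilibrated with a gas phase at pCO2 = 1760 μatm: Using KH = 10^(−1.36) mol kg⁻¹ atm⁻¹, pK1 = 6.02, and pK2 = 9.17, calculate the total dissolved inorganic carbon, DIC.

[CO2*] = KH · pCO2 = 10^(−1.36) × 1760×10^-6 = 7.683×10^-5 mol/kg
α₀ = 1/(1 + K1/[H⁺] + K1K2/[H⁺]²) = 1/(1 + 10^+1.02 + 10^-1.11) = 0.08659
DIC = [CO2*]/α₀ = 7.683×10^-5 / 0.08659 = 0.887 mmol/kg

DIC = 0.887 mmol/kg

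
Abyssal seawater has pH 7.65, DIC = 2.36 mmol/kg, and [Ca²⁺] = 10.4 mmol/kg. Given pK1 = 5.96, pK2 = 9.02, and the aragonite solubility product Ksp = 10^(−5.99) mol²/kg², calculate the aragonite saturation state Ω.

Ω = 0.962

α₂ = 1 / (1 + [H⁺]/K2 + [H⁺]²/(K1K2)) = 1 / (1 + 10^+1.37 + 10^-0.32)
   = 1 / (1 + 23.442 + 0.47863) = 1/24.921 = 0.04013
[CO3²⁻] = α₂ × DIC = 0.04013 × 2.36 = 0.09470 mmol/kg
Ksp = 10^(−5.99) = 1.023×10^-6
Ω = [Ca²⁺][CO3²⁻]/Ksp = (10.4×10^-3)(9.470×10^-5) / 1.023×10^-6 = 0.962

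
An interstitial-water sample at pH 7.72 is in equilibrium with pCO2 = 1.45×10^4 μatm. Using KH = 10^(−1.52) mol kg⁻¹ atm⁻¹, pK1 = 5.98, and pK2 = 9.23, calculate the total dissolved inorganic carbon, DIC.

[CO2*] = KH · pCO2 = 10^(−1.52) × 1.45×10^4×10^-6 = 4.379×10^-4 mol/kg
α₀ = 1/(1 + K1/[H⁺] + K1K2/[H⁺]²) = 1/(1 + 10^+1.74 + 10^+0.23) = 0.01735
DIC = [CO2*]/α₀ = 4.379×10^-4 / 0.01735 = 25.2 mmol/kg

DIC = 25.2 mmol/kg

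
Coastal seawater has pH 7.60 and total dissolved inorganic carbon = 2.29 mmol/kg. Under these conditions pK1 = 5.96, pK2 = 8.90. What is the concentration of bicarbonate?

[HCO3⁻] = 2.13 mmol/kg

α₁ = 1 / (1 + [H⁺]/K1 + K2/[H⁺]) = 1 / (1 + 10^-1.64 + 10^-1.30)
   = 1 / (1 + 0.022909 + 0.050119) = 1/1.0730 = 0.9319
[HCO3⁻] = α₁ × DIC = 0.9319 × 2.29 = 2.13 mmol/kg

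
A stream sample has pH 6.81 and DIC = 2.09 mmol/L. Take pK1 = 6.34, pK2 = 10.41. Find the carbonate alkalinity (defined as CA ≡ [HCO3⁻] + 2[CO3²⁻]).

CA = 1.56 mmol/L

CA = [HCO3⁻] + 2[CO3²⁻] = (α₁ + 2α₂)·DIC
At pH 6.81: [H⁺]/K1 = 10^-0.47 = 0.33884, K2/[H⁺] = 10^-3.60 = 0.00025119
α₁ = 1/(1 + 0.33884 + 0.00025119) = 1/1.3391 = 0.7468; α₂ = α₁·K2/[H⁺] = 0.0001876
α₁ + 2α₂ = 0.7471
CA = 0.7471 × 2.09 = 1.56 mmol/L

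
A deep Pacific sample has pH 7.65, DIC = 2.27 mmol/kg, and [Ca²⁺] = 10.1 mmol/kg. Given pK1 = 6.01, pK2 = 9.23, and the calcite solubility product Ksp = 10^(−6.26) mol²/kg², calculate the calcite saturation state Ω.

α₂ = 1 / (1 + [H⁺]/K2 + [H⁺]²/(K1K2)) = 1 / (1 + 10^+1.58 + 10^-0.06)
   = 1 / (1 + 38.019 + 0.87096) = 1/39.890 = 0.02507
[CO3²⁻] = α₂ × DIC = 0.02507 × 2.27 = 0.05691 mmol/kg
Ksp = 10^(−6.26) = 5.495×10^-7
Ω = [Ca²⁺][CO3²⁻]/Ksp = (10.1×10^-3)(5.691×10^-5) / 5.495×10^-7 = 1.05

Ω = 1.05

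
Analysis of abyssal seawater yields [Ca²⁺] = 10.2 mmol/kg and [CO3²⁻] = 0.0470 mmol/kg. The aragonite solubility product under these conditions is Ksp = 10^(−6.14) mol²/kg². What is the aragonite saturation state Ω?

Ω = 0.662

Ksp = 10^(−6.14) = 7.244×10^-7
Ω = [Ca²⁺][CO3²⁻]/Ksp = (10.2×10^-3)(0.0470×10^-3) / 7.244×10^-7 = 0.662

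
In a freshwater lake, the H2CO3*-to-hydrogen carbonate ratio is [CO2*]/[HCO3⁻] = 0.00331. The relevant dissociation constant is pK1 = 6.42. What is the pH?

pH = 8.90

From K1 = [H⁺][HCO3⁻]/[CO2*]:  pH = pK1 − log₁₀([CO2*]/[HCO3⁻])
log₁₀(0.00331) = -2.480
pH = 6.42 − (-2.480) = 8.90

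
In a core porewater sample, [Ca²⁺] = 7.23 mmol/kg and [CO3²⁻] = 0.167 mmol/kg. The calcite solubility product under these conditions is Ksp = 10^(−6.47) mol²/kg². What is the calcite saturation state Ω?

Ksp = 10^(−6.47) = 3.388×10^-7
Ω = [Ca²⁺][CO3²⁻]/Ksp = (7.23×10^-3)(0.167×10^-3) / 3.388×10^-7 = 3.56

Ω = 3.56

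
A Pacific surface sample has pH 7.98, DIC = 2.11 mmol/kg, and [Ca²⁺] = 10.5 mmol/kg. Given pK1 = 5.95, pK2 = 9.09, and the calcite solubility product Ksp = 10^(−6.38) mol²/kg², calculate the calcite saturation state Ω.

Ω = 3.80

α₂ = 1 / (1 + [H⁺]/K2 + [H⁺]²/(K1K2)) = 1 / (1 + 10^+1.11 + 10^-0.92)
   = 1 / (1 + 12.882 + 0.12023) = 1/14.003 = 0.07141
[CO3²⁻] = α₂ × DIC = 0.07141 × 2.11 = 0.1507 mmol/kg
Ksp = 10^(−6.38) = 4.169×10^-7
Ω = [Ca²⁺][CO3²⁻]/Ksp = (10.5×10^-3)(1.507×10^-4) / 4.169×10^-7 = 3.80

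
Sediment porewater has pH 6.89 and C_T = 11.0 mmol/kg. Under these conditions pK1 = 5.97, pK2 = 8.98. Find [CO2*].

α₀ = 1 / (1 + K1/[H⁺] + K1K2/[H⁺]²) = 1 / (1 + 10^+0.92 + 10^-1.17)
   = 1 / (1 + 8.3176 + 0.067608) = 1/9.3852 = 0.1066
[CO2*] = α₀ × DIC = 0.1066 × 11.0 = 1.17 mmol/kg

[CO2*] = 1.17 mmol/kg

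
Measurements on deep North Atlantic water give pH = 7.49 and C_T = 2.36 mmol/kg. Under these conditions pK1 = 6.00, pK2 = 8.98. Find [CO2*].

α₀ = 1 / (1 + K1/[H⁺] + K1K2/[H⁺]²) = 1 / (1 + 10^+1.49 + 10^+0.00)
   = 1 / (1 + 30.903 + 1.0000) = 1/32.903 = 0.03039
[CO2*] = α₀ × DIC = 0.03039 × 2.36 = 0.0717 mmol/kg

[CO2*] = 0.0717 mmol/kg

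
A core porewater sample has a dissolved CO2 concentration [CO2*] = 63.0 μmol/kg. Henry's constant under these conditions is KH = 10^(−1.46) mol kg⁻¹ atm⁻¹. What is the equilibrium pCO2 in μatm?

pCO2 = 1820 μatm

KH = 10^(−1.46) = 3.467×10^-2 mol kg⁻¹ atm⁻¹
pCO2 = [CO2*]/KH = 63.0×10^-6 / 3.467×10^-2 = 1.82×10^-3 atm = 1820 μatm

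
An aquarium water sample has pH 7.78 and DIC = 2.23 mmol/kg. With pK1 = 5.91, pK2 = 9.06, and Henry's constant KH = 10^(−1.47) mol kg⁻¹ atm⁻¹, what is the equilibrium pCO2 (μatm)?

pCO2 = 833 μatm

α₀ = 1 / (1 + K1/[H⁺] + K1K2/[H⁺]²) = 1 / (1 + 10^+1.87 + 10^+0.59)
   = 1 / (1 + 74.131 + 3.8905) = 1/79.021 = 0.01265
[CO2*] = α₀ × DIC = 0.01265 × 2.23 = 0.02822 mmol/kg
pCO2 = [CO2*]/KH = 2.822×10^-5 / 3.388×10^-2 = 833 μatm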